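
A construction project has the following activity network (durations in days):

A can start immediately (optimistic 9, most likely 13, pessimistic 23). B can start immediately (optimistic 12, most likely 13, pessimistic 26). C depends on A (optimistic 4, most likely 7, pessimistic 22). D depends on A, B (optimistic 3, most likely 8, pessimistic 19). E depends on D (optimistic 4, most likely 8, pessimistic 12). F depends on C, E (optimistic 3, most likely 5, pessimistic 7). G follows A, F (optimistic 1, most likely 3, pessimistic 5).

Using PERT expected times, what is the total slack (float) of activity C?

te_A = (9 + 4·13 + 23)/6 = 84/6 = 14
te_B = (12 + 4·13 + 26)/6 = 90/6 = 15
te_C = (4 + 4·7 + 22)/6 = 54/6 = 9
te_D = (3 + 4·8 + 19)/6 = 54/6 = 9
te_E = (4 + 4·8 + 12)/6 = 48/6 = 8
te_F = (3 + 4·5 + 7)/6 = 30/6 = 5
te_G = (1 + 4·3 + 5)/6 = 18/6 = 3

Forward pass:
ES_A = 0; EF_A = 14
ES_B = 0; EF_B = 15
ES_C = 14; EF_C = 14+9 = 23
ES_D = max(EF_A=14, EF_B=15) = 15; EF_D = 15+9 = 24
ES_E = 24; EF_E = 24+8 = 32
ES_F = max(EF_C=23, EF_E=32) = 32; EF_F = 32+5 = 37
ES_G = max(EF_A=14, EF_F=37) = 37; EF_G = 37+3 = 40
Expected project duration μ = 40 days. Critical path: B → D → E → F → G.

Backward pass:
LF_G = 40; LS_G = 40−3 = 37
LF_F = LS_G = 37; LS_F = 37−5 = 32
LF_E = LS_F = 32; LS_E = 32−8 = 24
LF_D = LS_E = 24; LS_D = 24−9 = 15
LF_C = LS_F = 32; LS_C = 32−9 = 23
LF_B = LS_D = 15; LS_B = 15−15 = 0
LF_A = min(LS_C=23, LS_D=15, LS_G=37) = 15; LS_A = 15−14 = 1
Slack_C = LS_C − ES_C = 23 − 14 = 9

9 days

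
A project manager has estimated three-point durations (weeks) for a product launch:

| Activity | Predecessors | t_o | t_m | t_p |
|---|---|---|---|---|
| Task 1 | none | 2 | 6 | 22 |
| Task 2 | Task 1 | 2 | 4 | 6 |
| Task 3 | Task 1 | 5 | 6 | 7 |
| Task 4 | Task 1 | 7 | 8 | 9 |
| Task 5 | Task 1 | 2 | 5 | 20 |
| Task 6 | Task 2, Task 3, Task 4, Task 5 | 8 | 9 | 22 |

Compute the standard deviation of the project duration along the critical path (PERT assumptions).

te_Task 1 = (2 + 4·6 + 22)/6 = 48/6 = 8; σ²_Task 1 = ((22−2)/6)² = 11.111
te_Task 2 = (2 + 4·4 + 6)/6 = 24/6 = 4; σ²_Task 2 = ((6−2)/6)² = 0.444
te_Task 3 = (5 + 4·6 + 7)/6 = 36/6 = 6; σ²_Task 3 = ((7−5)/6)² = 0.111
te_Task 4 = (7 + 4·8 + 9)/6 = 48/6 = 8; σ²_Task 4 = ((9−7)/6)² = 0.111
te_Task 5 = (2 + 4·5 + 20)/6 = 42/6 = 7; σ²_Task 5 = ((20−2)/6)² = 9.000
te_Task 6 = (8 + 4·9 + 22)/6 = 66/6 = 11; σ²_Task 6 = ((22−8)/6)² = 5.444

Forward pass:
ES_Task 1 = 0; EF_Task 1 = 8
ES_Task 2 = 8; EF_Task 2 = 8+4 = 12
ES_Task 3 = 8; EF_Task 3 = 8+6 = 14
ES_Task 4 = 8; EF_Task 4 = 8+8 = 16
ES_Task 5 = 8; EF_Task 5 = 8+7 = 15
ES_Task 6 = max(EF_Task 2=12, EF_Task 3=14, EF_Task 4=16, EF_Task 5=15) = 16; EF_Task 6 = 16+11 = 27
Expected project duration μ = 27 weeks. Critical path: Task 1 → Task 4 → Task 6.

Variance along critical path = 11.111 + 0.111 + 5.444 = 16.667
σ = √16.667 = 4.082 weeks

4.08 weeks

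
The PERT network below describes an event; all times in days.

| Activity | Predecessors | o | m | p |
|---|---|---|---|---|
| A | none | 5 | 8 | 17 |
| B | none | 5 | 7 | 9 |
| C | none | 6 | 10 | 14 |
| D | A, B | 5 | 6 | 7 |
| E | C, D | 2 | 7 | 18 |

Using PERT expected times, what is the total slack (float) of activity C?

5 days

te_A = (5 + 4·8 + 17)/6 = 54/6 = 9
te_B = (5 + 4·7 + 9)/6 = 42/6 = 7
te_C = (6 + 4·10 + 14)/6 = 60/6 = 10
te_D = (5 + 4·6 + 7)/6 = 36/6 = 6
te_E = (2 + 4·7 + 18)/6 = 48/6 = 8

Forward pass:
ES_A = 0; EF_A = 9
ES_B = 0; EF_B = 7
ES_C = 0; EF_C = 10
ES_D = max(EF_A=9, EF_B=7) = 9; EF_D = 9+6 = 15
ES_E = max(EF_C=10, EF_D=15) = 15; EF_E = 15+8 = 23
Expected project duration μ = 23 days. Critical path: A → D → E.

Backward pass:
LF_E = 23; LS_E = 23−8 = 15
LF_D = LS_E = 15; LS_D = 15−6 = 9
LF_C = LS_E = 15; LS_C = 15−10 = 5
LF_B = LS_D = 9; LS_B = 9−7 = 2
LF_A = LS_D = 9; LS_A = 9−9 = 0
Slack_C = LS_C − ES_C = 5 − 0 = 5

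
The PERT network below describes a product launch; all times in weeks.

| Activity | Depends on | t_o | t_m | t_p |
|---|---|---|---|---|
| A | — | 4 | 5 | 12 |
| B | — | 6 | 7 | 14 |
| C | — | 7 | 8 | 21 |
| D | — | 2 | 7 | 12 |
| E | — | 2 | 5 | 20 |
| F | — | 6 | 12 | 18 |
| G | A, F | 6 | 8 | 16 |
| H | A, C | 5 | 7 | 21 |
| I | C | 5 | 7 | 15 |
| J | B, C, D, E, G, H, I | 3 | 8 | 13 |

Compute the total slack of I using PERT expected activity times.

3 weeks

te_A = (4 + 4·5 + 12)/6 = 36/6 = 6
te_B = (6 + 4·7 + 14)/6 = 48/6 = 8
te_C = (7 + 4·8 + 21)/6 = 60/6 = 10
te_D = (2 + 4·7 + 12)/6 = 42/6 = 7
te_E = (2 + 4·5 + 20)/6 = 42/6 = 7
te_F = (6 + 4·12 + 18)/6 = 72/6 = 12
te_G = (6 + 4·8 + 16)/6 = 54/6 = 9
te_H = (5 + 4·7 + 21)/6 = 54/6 = 9
te_I = (5 + 4·7 + 15)/6 = 48/6 = 8
te_J = (3 + 4·8 + 13)/6 = 48/6 = 8

Forward pass:
ES_A = 0; EF_A = 6
ES_B = 0; EF_B = 8
ES_C = 0; EF_C = 10
ES_D = 0; EF_D = 7
ES_E = 0; EF_E = 7
ES_F = 0; EF_F = 12
ES_G = max(EF_A=6, EF_F=12) = 12; EF_G = 12+9 = 21
ES_H = max(EF_A=6, EF_C=10) = 10; EF_H = 10+9 = 19
ES_I = 10; EF_I = 10+8 = 18
ES_J = max(EF_B=8, EF_C=10, EF_D=7, EF_E=7, EF_G=21, EF_H=19, EF_I=18) = 21; EF_J = 21+8 = 29
Expected project duration μ = 29 weeks. Critical path: F → G → J.

Backward pass:
LF_J = 29; LS_J = 29−8 = 21
LF_I = LS_J = 21; LS_I = 21−8 = 13
LF_H = LS_J = 21; LS_H = 21−9 = 12
LF_G = LS_J = 21; LS_G = 21−9 = 12
LF_F = LS_G = 12; LS_F = 12−12 = 0
LF_E = LS_J = 21; LS_E = 21−7 = 14
LF_D = LS_J = 21; LS_D = 21−7 = 14
LF_C = min(LS_H=12, LS_I=13, LS_J=21) = 12; LS_C = 12−10 = 2
LF_B = LS_J = 21; LS_B = 21−8 = 13
LF_A = min(LS_G=12, LS_H=12) = 12; LS_A = 12−6 = 6
Slack_I = LS_I − ES_I = 13 − 10 = 3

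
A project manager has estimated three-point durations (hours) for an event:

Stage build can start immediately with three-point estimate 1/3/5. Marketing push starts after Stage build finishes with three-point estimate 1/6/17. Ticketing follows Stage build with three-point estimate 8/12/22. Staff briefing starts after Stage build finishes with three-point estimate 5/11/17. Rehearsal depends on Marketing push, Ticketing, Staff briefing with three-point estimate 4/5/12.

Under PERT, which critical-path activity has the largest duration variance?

te_Stage build = (1 + 4·3 + 5)/6 = 18/6 = 3; σ²_Stage build = ((5−1)/6)² = 0.444
te_Marketing push = (1 + 4·6 + 17)/6 = 42/6 = 7; σ²_Marketing push = ((17−1)/6)² = 7.111
te_Ticketing = (8 + 4·12 + 22)/6 = 78/6 = 13; σ²_Ticketing = ((22−8)/6)² = 5.444
te_Staff briefing = (5 + 4·11 + 17)/6 = 66/6 = 11; σ²_Staff briefing = ((17−5)/6)² = 4.000
te_Rehearsal = (4 + 4·5 + 12)/6 = 36/6 = 6; σ²_Rehearsal = ((12−4)/6)² = 1.778

Forward pass:
ES_Stage build = 0; EF_Stage build = 3
ES_Marketing push = 3; EF_Marketing push = 3+7 = 10
ES_Ticketing = 3; EF_Ticketing = 3+13 = 16
ES_Staff briefing = 3; EF_Staff briefing = 3+11 = 14
ES_Rehearsal = max(EF_Marketing push=10, EF_Ticketing=16, EF_Staff briefing=14) = 16; EF_Rehearsal = 16+6 = 22
Expected project duration μ = 22 hours. Critical path: Stage build → Ticketing → Rehearsal.

Variances on critical path: σ²_Stage build=0.444, σ²_Ticketing=5.444, σ²_Rehearsal=1.778.
Largest is σ²_Ticketing = 5.444.

Ticketing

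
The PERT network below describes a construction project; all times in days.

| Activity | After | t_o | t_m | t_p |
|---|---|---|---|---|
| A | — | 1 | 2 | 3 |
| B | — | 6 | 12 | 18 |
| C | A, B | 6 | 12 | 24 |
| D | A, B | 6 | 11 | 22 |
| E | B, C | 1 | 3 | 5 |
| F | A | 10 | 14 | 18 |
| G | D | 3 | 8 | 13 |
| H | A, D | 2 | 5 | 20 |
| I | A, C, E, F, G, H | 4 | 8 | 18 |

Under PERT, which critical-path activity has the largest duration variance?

D

te_A = (1 + 4·2 + 3)/6 = 12/6 = 2; σ²_A = ((3−1)/6)² = 0.111
te_B = (6 + 4·12 + 18)/6 = 72/6 = 12; σ²_B = ((18−6)/6)² = 4.000
te_C = (6 + 4·12 + 24)/6 = 78/6 = 13; σ²_C = ((24−6)/6)² = 9.000
te_D = (6 + 4·11 + 22)/6 = 72/6 = 12; σ²_D = ((22−6)/6)² = 7.111
te_E = (1 + 4·3 + 5)/6 = 18/6 = 3; σ²_E = ((5−1)/6)² = 0.444
te_F = (10 + 4·14 + 18)/6 = 84/6 = 14; σ²_F = ((18−10)/6)² = 1.778
te_G = (3 + 4·8 + 13)/6 = 48/6 = 8; σ²_G = ((13−3)/6)² = 2.778
te_H = (2 + 4·5 + 20)/6 = 42/6 = 7; σ²_H = ((20−2)/6)² = 9.000
te_I = (4 + 4·8 + 18)/6 = 54/6 = 9; σ²_I = ((18−4)/6)² = 5.444

Forward pass:
ES_A = 0; EF_A = 2
ES_B = 0; EF_B = 12
ES_C = max(EF_A=2, EF_B=12) = 12; EF_C = 12+13 = 25
ES_D = max(EF_A=2, EF_B=12) = 12; EF_D = 12+12 = 24
ES_E = max(EF_B=12, EF_C=25) = 25; EF_E = 25+3 = 28
ES_F = 2; EF_F = 2+14 = 16
ES_G = 24; EF_G = 24+8 = 32
ES_H = max(EF_A=2, EF_D=24) = 24; EF_H = 24+7 = 31
ES_I = max(EF_A=2, EF_C=25, EF_E=28, EF_F=16, EF_G=32, EF_H=31) = 32; EF_I = 32+9 = 41
Expected project duration μ = 41 days. Critical path: B → D → G → I.

Variances on critical path: σ²_B=4.000, σ²_D=7.111, σ²_G=2.778, σ²_I=5.444.
Largest is σ²_D = 7.111.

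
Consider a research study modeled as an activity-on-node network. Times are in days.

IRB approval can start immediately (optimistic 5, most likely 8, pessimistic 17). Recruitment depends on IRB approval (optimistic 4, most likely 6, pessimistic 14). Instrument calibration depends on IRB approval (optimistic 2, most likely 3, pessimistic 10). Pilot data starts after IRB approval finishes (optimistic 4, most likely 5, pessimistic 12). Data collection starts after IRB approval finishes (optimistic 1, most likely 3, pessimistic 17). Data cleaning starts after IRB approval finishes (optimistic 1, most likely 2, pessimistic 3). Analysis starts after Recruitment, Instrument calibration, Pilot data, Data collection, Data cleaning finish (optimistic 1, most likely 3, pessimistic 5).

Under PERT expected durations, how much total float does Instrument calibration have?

3 days

te_IRB approval = (5 + 4·8 + 17)/6 = 54/6 = 9
te_Recruitment = (4 + 4·6 + 14)/6 = 42/6 = 7
te_Instrument calibration = (2 + 4·3 + 10)/6 = 24/6 = 4
te_Pilot data = (4 + 4·5 + 12)/6 = 36/6 = 6
te_Data collection = (1 + 4·3 + 17)/6 = 30/6 = 5
te_Data cleaning = (1 + 4·2 + 3)/6 = 12/6 = 2
te_Analysis = (1 + 4·3 + 5)/6 = 18/6 = 3

Forward pass:
ES_IRB approval = 0; EF_IRB approval = 9
ES_Recruitment = 9; EF_Recruitment = 9+7 = 16
ES_Instrument calibration = 9; EF_Instrument calibration = 9+4 = 13
ES_Pilot data = 9; EF_Pilot data = 9+6 = 15
ES_Data collection = 9; EF_Data collection = 9+5 = 14
ES_Data cleaning = 9; EF_Data cleaning = 9+2 = 11
ES_Analysis = max(EF_Recruitment=16, EF_Instrument calibration=13, EF_Pilot data=15, EF_Data collection=14, EF_Data cleaning=11) = 16; EF_Analysis = 16+3 = 19
Expected project duration μ = 19 days. Critical path: IRB approval → Recruitment → Analysis.

Backward pass:
LF_Analysis = 19; LS_Analysis = 19−3 = 16
LF_Data cleaning = LS_Analysis = 16; LS_Data cleaning = 16−2 = 14
LF_Data collection = LS_Analysis = 16; LS_Data collection = 16−5 = 11
LF_Pilot data = LS_Analysis = 16; LS_Pilot data = 16−6 = 10
LF_Instrument calibration = LS_Analysis = 16; LS_Instrument calibration = 16−4 = 12
LF_Recruitment = LS_Analysis = 16; LS_Recruitment = 16−7 = 9
LF_IRB approval = min(LS_Recruitment=9, LS_Instrument calibration=12, LS_Pilot data=10, LS_Data collection=11, LS_Data cleaning=14) = 9; LS_IRB approval = 9−9 = 0
Slack_Instrument calibration = LS_Instrument calibration − ES_Instrument calibration = 12 − 9 = 3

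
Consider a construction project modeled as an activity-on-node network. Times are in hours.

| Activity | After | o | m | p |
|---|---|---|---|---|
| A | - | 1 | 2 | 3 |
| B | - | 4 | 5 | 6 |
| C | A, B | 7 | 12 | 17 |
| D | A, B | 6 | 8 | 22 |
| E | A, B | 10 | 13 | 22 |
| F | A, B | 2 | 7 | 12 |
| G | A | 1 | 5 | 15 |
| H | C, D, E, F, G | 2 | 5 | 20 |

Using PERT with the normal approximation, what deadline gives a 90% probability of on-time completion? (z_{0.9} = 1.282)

30.6 hours

te_A = (1 + 4·2 + 3)/6 = 12/6 = 2; σ²_A = ((3−1)/6)² = 0.111
te_B = (4 + 4·5 + 6)/6 = 30/6 = 5; σ²_B = ((6−4)/6)² = 0.111
te_C = (7 + 4·12 + 17)/6 = 72/6 = 12; σ²_C = ((17−7)/6)² = 2.778
te_D = (6 + 4·8 + 22)/6 = 60/6 = 10; σ²_D = ((22−6)/6)² = 7.111
te_E = (10 + 4·13 + 22)/6 = 84/6 = 14; σ²_E = ((22−10)/6)² = 4.000
te_F = (2 + 4·7 + 12)/6 = 42/6 = 7; σ²_F = ((12−2)/6)² = 2.778
te_G = (1 + 4·5 + 15)/6 = 36/6 = 6; σ²_G = ((15−1)/6)² = 5.444
te_H = (2 + 4·5 + 20)/6 = 42/6 = 7; σ²_H = ((20−2)/6)² = 9.000

Forward pass:
ES_A = 0; EF_A = 2
ES_B = 0; EF_B = 5
ES_C = max(EF_A=2, EF_B=5) = 5; EF_C = 5+12 = 17
ES_D = max(EF_A=2, EF_B=5) = 5; EF_D = 5+10 = 15
ES_E = max(EF_A=2, EF_B=5) = 5; EF_E = 5+14 = 19
ES_F = max(EF_A=2, EF_B=5) = 5; EF_F = 5+7 = 12
ES_G = 2; EF_G = 2+6 = 8
ES_H = max(EF_C=17, EF_D=15, EF_E=19, EF_F=12, EF_G=8) = 19; EF_H = 19+7 = 26
Expected project duration μ = 26 hours. Critical path: B → E → H.

Variance along critical path = 0.111 + 4.000 + 9.000 = 13.111; σ = 3.621 hours.
D = μ + z·σ = 26 + 1.282·3.621 = 30.6 hours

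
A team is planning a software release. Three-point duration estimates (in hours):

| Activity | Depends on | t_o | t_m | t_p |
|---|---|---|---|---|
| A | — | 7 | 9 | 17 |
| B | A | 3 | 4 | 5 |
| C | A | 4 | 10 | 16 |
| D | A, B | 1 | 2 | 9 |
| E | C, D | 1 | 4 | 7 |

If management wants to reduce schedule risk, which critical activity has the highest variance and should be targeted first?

te_A = (7 + 4·9 + 17)/6 = 60/6 = 10; σ²_A = ((17−7)/6)² = 2.778
te_B = (3 + 4·4 + 5)/6 = 24/6 = 4; σ²_B = ((5−3)/6)² = 0.111
te_C = (4 + 4·10 + 16)/6 = 60/6 = 10; σ²_C = ((16−4)/6)² = 4.000
te_D = (1 + 4·2 + 9)/6 = 18/6 = 3; σ²_D = ((9−1)/6)² = 1.778
te_E = (1 + 4·4 + 7)/6 = 24/6 = 4; σ²_E = ((7−1)/6)² = 1.000

Forward pass:
ES_A = 0; EF_A = 10
ES_B = 10; EF_B = 10+4 = 14
ES_C = 10; EF_C = 10+10 = 20
ES_D = max(EF_A=10, EF_B=14) = 14; EF_D = 14+3 = 17
ES_E = max(EF_C=20, EF_D=17) = 20; EF_E = 20+4 = 24
Expected project duration μ = 24 hours. Critical path: A → C → E.

Variances on critical path: σ²_A=2.778, σ²_C=4.000, σ²_E=1.000.
Largest is σ²_C = 4.000.

C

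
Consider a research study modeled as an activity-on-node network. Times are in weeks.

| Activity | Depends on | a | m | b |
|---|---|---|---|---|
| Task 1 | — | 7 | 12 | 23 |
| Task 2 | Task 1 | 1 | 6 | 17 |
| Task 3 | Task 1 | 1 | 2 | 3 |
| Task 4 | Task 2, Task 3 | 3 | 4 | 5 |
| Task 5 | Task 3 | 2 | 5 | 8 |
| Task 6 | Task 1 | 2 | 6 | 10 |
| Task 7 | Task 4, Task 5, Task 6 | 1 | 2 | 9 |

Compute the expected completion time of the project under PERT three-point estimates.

te_Task 1 = (7 + 4·12 + 23)/6 = 78/6 = 13
te_Task 2 = (1 + 4·6 + 17)/6 = 42/6 = 7
te_Task 3 = (1 + 4·2 + 3)/6 = 12/6 = 2
te_Task 4 = (3 + 4·4 + 5)/6 = 24/6 = 4
te_Task 5 = (2 + 4·5 + 8)/6 = 30/6 = 5
te_Task 6 = (2 + 4·6 + 10)/6 = 36/6 = 6
te_Task 7 = (1 + 4·2 + 9)/6 = 18/6 = 3

Forward pass:
ES_Task 1 = 0; EF_Task 1 = 13
ES_Task 2 = 13; EF_Task 2 = 13+7 = 20
ES_Task 3 = 13; EF_Task 3 = 13+2 = 15
ES_Task 4 = max(EF_Task 2=20, EF_Task 3=15) = 20; EF_Task 4 = 20+4 = 24
ES_Task 5 = 15; EF_Task 5 = 15+5 = 20
ES_Task 6 = 13; EF_Task 6 = 13+6 = 19
ES_Task 7 = max(EF_Task 4=24, EF_Task 5=20, EF_Task 6=19) = 24; EF_Task 7 = 24+3 = 27
Expected project duration μ = 27 weeks. Critical path: Task 1 → Task 2 → Task 4 → Task 7.

27 weeks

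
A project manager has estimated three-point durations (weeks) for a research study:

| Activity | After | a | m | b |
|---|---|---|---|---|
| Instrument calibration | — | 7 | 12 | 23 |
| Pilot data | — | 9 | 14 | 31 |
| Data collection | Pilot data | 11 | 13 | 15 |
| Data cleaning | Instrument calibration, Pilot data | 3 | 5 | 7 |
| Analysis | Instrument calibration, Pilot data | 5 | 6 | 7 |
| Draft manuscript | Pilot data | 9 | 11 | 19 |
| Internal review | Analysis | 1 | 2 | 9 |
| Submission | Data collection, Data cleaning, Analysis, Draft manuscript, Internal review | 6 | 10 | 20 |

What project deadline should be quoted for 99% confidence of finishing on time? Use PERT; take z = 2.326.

50.2 weeks

te_Instrument calibration = (7 + 4·12 + 23)/6 = 78/6 = 13; σ²_Instrument calibration = ((23−7)/6)² = 7.111
te_Pilot data = (9 + 4·14 + 31)/6 = 96/6 = 16; σ²_Pilot data = ((31−9)/6)² = 13.444
te_Data collection = (11 + 4·13 + 15)/6 = 78/6 = 13; σ²_Data collection = ((15−11)/6)² = 0.444
te_Data cleaning = (3 + 4·5 + 7)/6 = 30/6 = 5; σ²_Data cleaning = ((7−3)/6)² = 0.444
te_Analysis = (5 + 4·6 + 7)/6 = 36/6 = 6; σ²_Analysis = ((7−5)/6)² = 0.111
te_Draft manuscript = (9 + 4·11 + 19)/6 = 72/6 = 12; σ²_Draft manuscript = ((19−9)/6)² = 2.778
te_Internal review = (1 + 4·2 + 9)/6 = 18/6 = 3; σ²_Internal review = ((9−1)/6)² = 1.778
te_Submission = (6 + 4·10 + 20)/6 = 66/6 = 11; σ²_Submission = ((20−6)/6)² = 5.444

Forward pass:
ES_Instrument calibration = 0; EF_Instrument calibration = 13
ES_Pilot data = 0; EF_Pilot data = 16
ES_Data collection = 16; EF_Data collection = 16+13 = 29
ES_Data cleaning = max(EF_Instrument calibration=13, EF_Pilot data=16) = 16; EF_Data cleaning = 16+5 = 21
ES_Analysis = max(EF_Instrument calibration=13, EF_Pilot data=16) = 16; EF_Analysis = 16+6 = 22
ES_Draft manuscript = 16; EF_Draft manuscript = 16+12 = 28
ES_Internal review = 22; EF_Internal review = 22+3 = 25
ES_Submission = max(EF_Data collection=29, EF_Data cleaning=21, EF_Analysis=22, EF_Draft manuscript=28, EF_Internal review=25) = 29; EF_Submission = 29+11 = 40
Expected project duration μ = 40 weeks. Critical path: Pilot data → Data collection → Submission.

Variance along critical path = 13.444 + 0.444 + 5.444 = 19.333; σ = 4.397 weeks.
D = μ + z·σ = 40 + 2.326·4.397 = 50.2 weeks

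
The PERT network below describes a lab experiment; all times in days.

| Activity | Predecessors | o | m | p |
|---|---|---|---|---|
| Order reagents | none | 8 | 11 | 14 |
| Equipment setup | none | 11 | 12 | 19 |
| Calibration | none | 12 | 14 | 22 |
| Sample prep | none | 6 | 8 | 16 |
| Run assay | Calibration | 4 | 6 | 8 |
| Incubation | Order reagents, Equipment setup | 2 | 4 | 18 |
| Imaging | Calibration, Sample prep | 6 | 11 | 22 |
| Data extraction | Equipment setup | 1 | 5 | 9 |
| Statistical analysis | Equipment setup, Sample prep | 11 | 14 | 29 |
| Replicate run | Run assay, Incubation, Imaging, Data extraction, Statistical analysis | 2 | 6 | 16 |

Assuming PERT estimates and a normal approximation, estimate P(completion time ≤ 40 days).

te_Order reagents = (8 + 4·11 + 14)/6 = 66/6 = 11; σ²_Order reagents = ((14−8)/6)² = 1.000
te_Equipment setup = (11 + 4·12 + 19)/6 = 78/6 = 13; σ²_Equipment setup = ((19−11)/6)² = 1.778
te_Calibration = (12 + 4·14 + 22)/6 = 90/6 = 15; σ²_Calibration = ((22−12)/6)² = 2.778
te_Sample prep = (6 + 4·8 + 16)/6 = 54/6 = 9; σ²_Sample prep = ((16−6)/6)² = 2.778
te_Run assay = (4 + 4·6 + 8)/6 = 36/6 = 6; σ²_Run assay = ((8−4)/6)² = 0.444
te_Incubation = (2 + 4·4 + 18)/6 = 36/6 = 6; σ²_Incubation = ((18−2)/6)² = 7.111
te_Imaging = (6 + 4·11 + 22)/6 = 72/6 = 12; σ²_Imaging = ((22−6)/6)² = 7.111
te_Data extraction = (1 + 4·5 + 9)/6 = 30/6 = 5; σ²_Data extraction = ((9−1)/6)² = 1.778
te_Statistical analysis = (11 + 4·14 + 29)/6 = 96/6 = 16; σ²_Statistical analysis = ((29−11)/6)² = 9.000
te_Replicate run = (2 + 4·6 + 16)/6 = 42/6 = 7; σ²_Replicate run = ((16−2)/6)² = 5.444

Forward pass:
ES_Order reagents = 0; EF_Order reagents = 11
ES_Equipment setup = 0; EF_Equipment setup = 13
ES_Calibration = 0; EF_Calibration = 15
ES_Sample prep = 0; EF_Sample prep = 9
ES_Run assay = 15; EF_Run assay = 15+6 = 21
ES_Incubation = max(EF_Order reagents=11, EF_Equipment setup=13) = 13; EF_Incubation = 13+6 = 19
ES_Imaging = max(EF_Calibration=15, EF_Sample prep=9) = 15; EF_Imaging = 15+12 = 27
ES_Data extraction = 13; EF_Data extraction = 13+5 = 18
ES_Statistical analysis = max(EF_Equipment setup=13, EF_Sample prep=9) = 13; EF_Statistical analysis = 13+16 = 29
ES_Replicate run = max(EF_Run assay=21, EF_Incubation=19, EF_Imaging=27, EF_Data extraction=18, EF_Statistical analysis=29) = 29; EF_Replicate run = 29+7 = 36
Expected project duration μ = 36 days. Critical path: Equipment setup → Statistical analysis → Replicate run.

Variance along critical path = 1.778 + 9.000 + 5.444 = 16.222; σ = √16.222 = 4.028 days.
Z = (40 − 36) / 4.028 = 0.993
P(T ≤ 40) = Φ(0.993) ≈ 0.840

0.840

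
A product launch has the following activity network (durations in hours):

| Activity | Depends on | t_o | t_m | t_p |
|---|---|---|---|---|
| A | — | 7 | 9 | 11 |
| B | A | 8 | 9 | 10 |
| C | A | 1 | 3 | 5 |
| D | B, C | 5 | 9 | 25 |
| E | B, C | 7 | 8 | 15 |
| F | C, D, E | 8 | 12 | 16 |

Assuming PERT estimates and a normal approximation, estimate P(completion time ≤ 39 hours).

0.293

te_A = (7 + 4·9 + 11)/6 = 54/6 = 9; σ²_A = ((11−7)/6)² = 0.444
te_B = (8 + 4·9 + 10)/6 = 54/6 = 9; σ²_B = ((10−8)/6)² = 0.111
te_C = (1 + 4·3 + 5)/6 = 18/6 = 3; σ²_C = ((5−1)/6)² = 0.444
te_D = (5 + 4·9 + 25)/6 = 66/6 = 11; σ²_D = ((25−5)/6)² = 11.111
te_E = (7 + 4·8 + 15)/6 = 54/6 = 9; σ²_E = ((15−7)/6)² = 1.778
te_F = (8 + 4·12 + 16)/6 = 72/6 = 12; σ²_F = ((16−8)/6)² = 1.778

Forward pass:
ES_A = 0; EF_A = 9
ES_B = 9; EF_B = 9+9 = 18
ES_C = 9; EF_C = 9+3 = 12
ES_D = max(EF_B=18, EF_C=12) = 18; EF_D = 18+11 = 29
ES_E = max(EF_B=18, EF_C=12) = 18; EF_E = 18+9 = 27
ES_F = max(EF_C=12, EF_D=29, EF_E=27) = 29; EF_F = 29+12 = 41
Expected project duration μ = 41 hours. Critical path: A → B → D → F.

Variance along critical path = 0.444 + 0.111 + 11.111 + 1.778 = 13.444; σ = √13.444 = 3.667 hours.
Z = (39 − 41) / 3.667 = -0.545
P(T ≤ 39) = Φ(-0.545) ≈ 0.293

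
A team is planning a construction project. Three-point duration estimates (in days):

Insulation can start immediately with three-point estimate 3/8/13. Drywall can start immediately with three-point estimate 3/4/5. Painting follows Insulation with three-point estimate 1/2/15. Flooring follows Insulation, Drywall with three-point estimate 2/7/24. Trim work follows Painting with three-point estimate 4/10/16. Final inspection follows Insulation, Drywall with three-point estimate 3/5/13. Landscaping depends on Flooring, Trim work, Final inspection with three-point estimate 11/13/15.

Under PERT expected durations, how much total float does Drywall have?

9 days

te_Insulation = (3 + 4·8 + 13)/6 = 48/6 = 8
te_Drywall = (3 + 4·4 + 5)/6 = 24/6 = 4
te_Painting = (1 + 4·2 + 15)/6 = 24/6 = 4
te_Flooring = (2 + 4·7 + 24)/6 = 54/6 = 9
te_Trim work = (4 + 4·10 + 16)/6 = 60/6 = 10
te_Final inspection = (3 + 4·5 + 13)/6 = 36/6 = 6
te_Landscaping = (11 + 4·13 + 15)/6 = 78/6 = 13

Forward pass:
ES_Insulation = 0; EF_Insulation = 8
ES_Drywall = 0; EF_Drywall = 4
ES_Painting = 8; EF_Painting = 8+4 = 12
ES_Flooring = max(EF_Insulation=8, EF_Drywall=4) = 8; EF_Flooring = 8+9 = 17
ES_Trim work = 12; EF_Trim work = 12+10 = 22
ES_Final inspection = max(EF_Insulation=8, EF_Drywall=4) = 8; EF_Final inspection = 8+6 = 14
ES_Landscaping = max(EF_Flooring=17, EF_Trim work=22, EF_Final inspection=14) = 22; EF_Landscaping = 22+13 = 35
Expected project duration μ = 35 days. Critical path: Insulation → Painting → Trim work → Landscaping.

Backward pass:
LF_Landscaping = 35; LS_Landscaping = 35−13 = 22
LF_Final inspection = LS_Landscaping = 22; LS_Final inspection = 22−6 = 16
LF_Trim work = LS_Landscaping = 22; LS_Trim work = 22−10 = 12
LF_Flooring = LS_Landscaping = 22; LS_Flooring = 22−9 = 13
LF_Painting = LS_Trim work = 12; LS_Painting = 12−4 = 8
LF_Drywall = min(LS_Flooring=13, LS_Final inspection=16) = 13; LS_Drywall = 13−4 = 9
LF_Insulation = min(LS_Painting=8, LS_Flooring=13, LS_Final inspection=16) = 8; LS_Insulation = 8−8 = 0
Slack_Drywall = LS_Drywall − ES_Drywall = 9 − 0 = 9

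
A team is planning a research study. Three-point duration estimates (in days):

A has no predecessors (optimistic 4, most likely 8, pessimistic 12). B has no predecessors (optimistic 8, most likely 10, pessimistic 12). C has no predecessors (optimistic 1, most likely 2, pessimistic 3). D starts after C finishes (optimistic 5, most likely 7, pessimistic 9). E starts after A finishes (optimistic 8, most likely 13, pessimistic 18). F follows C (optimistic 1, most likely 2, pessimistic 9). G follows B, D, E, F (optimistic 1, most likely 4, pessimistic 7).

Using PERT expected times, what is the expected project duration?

te_A = (4 + 4·8 + 12)/6 = 48/6 = 8
te_B = (8 + 4·10 + 12)/6 = 60/6 = 10
te_C = (1 + 4·2 + 3)/6 = 12/6 = 2
te_D = (5 + 4·7 + 9)/6 = 42/6 = 7
te_E = (8 + 4·13 + 18)/6 = 78/6 = 13
te_F = (1 + 4·2 + 9)/6 = 18/6 = 3
te_G = (1 + 4·4 + 7)/6 = 24/6 = 4

Forward pass:
ES_A = 0; EF_A = 8
ES_B = 0; EF_B = 10
ES_C = 0; EF_C = 2
ES_D = 2; EF_D = 2+7 = 9
ES_E = 8; EF_E = 8+13 = 21
ES_F = 2; EF_F = 2+3 = 5
ES_G = max(EF_B=10, EF_D=9, EF_E=21, EF_F=5) = 21; EF_G = 21+4 = 25
Expected project duration μ = 25 days. Critical path: A → E → G.

25 days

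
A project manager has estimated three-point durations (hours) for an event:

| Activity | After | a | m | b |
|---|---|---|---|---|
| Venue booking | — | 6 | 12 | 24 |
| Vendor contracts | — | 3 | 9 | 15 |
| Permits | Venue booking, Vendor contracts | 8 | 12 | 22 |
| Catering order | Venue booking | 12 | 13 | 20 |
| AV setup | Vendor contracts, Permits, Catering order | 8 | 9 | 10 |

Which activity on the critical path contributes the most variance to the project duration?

te_Venue booking = (6 + 4·12 + 24)/6 = 78/6 = 13; σ²_Venue booking = ((24−6)/6)² = 9.000
te_Vendor contracts = (3 + 4·9 + 15)/6 = 54/6 = 9; σ²_Vendor contracts = ((15−3)/6)² = 4.000
te_Permits = (8 + 4·12 + 22)/6 = 78/6 = 13; σ²_Permits = ((22−8)/6)² = 5.444
te_Catering order = (12 + 4·13 + 20)/6 = 84/6 = 14; σ²_Catering order = ((20−12)/6)² = 1.778
te_AV setup = (8 + 4·9 + 10)/6 = 54/6 = 9; σ²_AV setup = ((10−8)/6)² = 0.111

Forward pass:
ES_Venue booking = 0; EF_Venue booking = 13
ES_Vendor contracts = 0; EF_Vendor contracts = 9
ES_Permits = max(EF_Venue booking=13, EF_Vendor contracts=9) = 13; EF_Permits = 13+13 = 26
ES_Catering order = 13; EF_Catering order = 13+14 = 27
ES_AV setup = max(EF_Vendor contracts=9, EF_Permits=26, EF_Catering order=27) = 27; EF_AV setup = 27+9 = 36
Expected project duration μ = 36 hours. Critical path: Venue booking → Catering order → AV setup.

Variances on critical path: σ²_Venue booking=9.000, σ²_Catering order=1.778, σ²_AV setup=0.111.
Largest is σ²_Venue booking = 9.000.

Venue booking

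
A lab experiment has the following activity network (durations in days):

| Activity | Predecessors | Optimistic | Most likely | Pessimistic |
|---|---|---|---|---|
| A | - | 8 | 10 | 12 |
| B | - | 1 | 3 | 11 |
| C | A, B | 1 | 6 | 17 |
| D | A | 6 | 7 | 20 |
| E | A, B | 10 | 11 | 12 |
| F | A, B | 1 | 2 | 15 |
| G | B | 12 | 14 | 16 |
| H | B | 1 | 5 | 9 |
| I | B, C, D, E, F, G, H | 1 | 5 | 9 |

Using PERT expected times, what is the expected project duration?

26 days

te_A = (8 + 4·10 + 12)/6 = 60/6 = 10
te_B = (1 + 4·3 + 11)/6 = 24/6 = 4
te_C = (1 + 4·6 + 17)/6 = 42/6 = 7
te_D = (6 + 4·7 + 20)/6 = 54/6 = 9
te_E = (10 + 4·11 + 12)/6 = 66/6 = 11
te_F = (1 + 4·2 + 15)/6 = 24/6 = 4
te_G = (12 + 4·14 + 16)/6 = 84/6 = 14
te_H = (1 + 4·5 + 9)/6 = 30/6 = 5
te_I = (1 + 4·5 + 9)/6 = 30/6 = 5

Forward pass:
ES_A = 0; EF_A = 10
ES_B = 0; EF_B = 4
ES_C = max(EF_A=10, EF_B=4) = 10; EF_C = 10+7 = 17
ES_D = 10; EF_D = 10+9 = 19
ES_E = max(EF_A=10, EF_B=4) = 10; EF_E = 10+11 = 21
ES_F = max(EF_A=10, EF_B=4) = 10; EF_F = 10+4 = 14
ES_G = 4; EF_G = 4+14 = 18
ES_H = 4; EF_H = 4+5 = 9
ES_I = max(EF_B=4, EF_C=17, EF_D=19, EF_E=21, EF_F=14, EF_G=18, EF_H=9) = 21; EF_I = 21+5 = 26
Expected project duration μ = 26 days. Critical path: A → E → I.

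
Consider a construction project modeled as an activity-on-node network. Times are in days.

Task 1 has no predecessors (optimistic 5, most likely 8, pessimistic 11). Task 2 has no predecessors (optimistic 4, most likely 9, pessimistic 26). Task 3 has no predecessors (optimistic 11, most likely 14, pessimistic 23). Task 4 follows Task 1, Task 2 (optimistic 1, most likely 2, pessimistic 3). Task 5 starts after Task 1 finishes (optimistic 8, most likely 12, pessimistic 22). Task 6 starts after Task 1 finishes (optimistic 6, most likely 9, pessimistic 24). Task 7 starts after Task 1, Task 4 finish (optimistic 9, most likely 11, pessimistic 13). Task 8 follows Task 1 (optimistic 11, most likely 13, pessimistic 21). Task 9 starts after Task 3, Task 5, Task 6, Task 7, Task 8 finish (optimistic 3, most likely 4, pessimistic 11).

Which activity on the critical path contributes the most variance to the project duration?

Task 2

te_Task 1 = (5 + 4·8 + 11)/6 = 48/6 = 8; σ²_Task 1 = ((11−5)/6)² = 1.000
te_Task 2 = (4 + 4·9 + 26)/6 = 66/6 = 11; σ²_Task 2 = ((26−4)/6)² = 13.444
te_Task 3 = (11 + 4·14 + 23)/6 = 90/6 = 15; σ²_Task 3 = ((23−11)/6)² = 4.000
te_Task 4 = (1 + 4·2 + 3)/6 = 12/6 = 2; σ²_Task 4 = ((3−1)/6)² = 0.111
te_Task 5 = (8 + 4·12 + 22)/6 = 78/6 = 13; σ²_Task 5 = ((22−8)/6)² = 5.444
te_Task 6 = (6 + 4·9 + 24)/6 = 66/6 = 11; σ²_Task 6 = ((24−6)/6)² = 9.000
te_Task 7 = (9 + 4·11 + 13)/6 = 66/6 = 11; σ²_Task 7 = ((13−9)/6)² = 0.444
te_Task 8 = (11 + 4·13 + 21)/6 = 84/6 = 14; σ²_Task 8 = ((21−11)/6)² = 2.778
te_Task 9 = (3 + 4·4 + 11)/6 = 30/6 = 5; σ²_Task 9 = ((11−3)/6)² = 1.778

Forward pass:
ES_Task 1 = 0; EF_Task 1 = 8
ES_Task 2 = 0; EF_Task 2 = 11
ES_Task 3 = 0; EF_Task 3 = 15
ES_Task 4 = max(EF_Task 1=8, EF_Task 2=11) = 11; EF_Task 4 = 11+2 = 13
ES_Task 5 = 8; EF_Task 5 = 8+13 = 21
ES_Task 6 = 8; EF_Task 6 = 8+11 = 19
ES_Task 7 = max(EF_Task 1=8, EF_Task 4=13) = 13; EF_Task 7 = 13+11 = 24
ES_Task 8 = 8; EF_Task 8 = 8+14 = 22
ES_Task 9 = max(EF_Task 3=15, EF_Task 5=21, EF_Task 6=19, EF_Task 7=24, EF_Task 8=22) = 24; EF_Task 9 = 24+5 = 29
Expected project duration μ = 29 days. Critical path: Task 2 → Task 4 → Task 7 → Task 9.

Variances on critical path: σ²_Task 2=13.444, σ²_Task 4=0.111, σ²_Task 7=0.444, σ²_Task 9=1.778.
Largest is σ²_Task 2 = 13.444.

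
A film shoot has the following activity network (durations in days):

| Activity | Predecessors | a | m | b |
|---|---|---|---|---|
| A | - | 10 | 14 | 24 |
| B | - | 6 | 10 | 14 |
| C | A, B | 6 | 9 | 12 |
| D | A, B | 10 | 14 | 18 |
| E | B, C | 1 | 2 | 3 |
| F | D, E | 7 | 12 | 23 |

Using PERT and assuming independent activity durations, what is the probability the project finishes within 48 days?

te_A = (10 + 4·14 + 24)/6 = 90/6 = 15; σ²_A = ((24−10)/6)² = 5.444
te_B = (6 + 4·10 + 14)/6 = 60/6 = 10; σ²_B = ((14−6)/6)² = 1.778
te_C = (6 + 4·9 + 12)/6 = 54/6 = 9; σ²_C = ((12−6)/6)² = 1.000
te_D = (10 + 4·14 + 18)/6 = 84/6 = 14; σ²_D = ((18−10)/6)² = 1.778
te_E = (1 + 4·2 + 3)/6 = 12/6 = 2; σ²_E = ((3−1)/6)² = 0.111
te_F = (7 + 4·12 + 23)/6 = 78/6 = 13; σ²_F = ((23−7)/6)² = 7.111

Forward pass:
ES_A = 0; EF_A = 15
ES_B = 0; EF_B = 10
ES_C = max(EF_A=15, EF_B=10) = 15; EF_C = 15+9 = 24
ES_D = max(EF_A=15, EF_B=10) = 15; EF_D = 15+14 = 29
ES_E = max(EF_B=10, EF_C=24) = 24; EF_E = 24+2 = 26
ES_F = max(EF_D=29, EF_E=26) = 29; EF_F = 29+13 = 42
Expected project duration μ = 42 days. Critical path: A → D → F.

Variance along critical path = 5.444 + 1.778 + 7.111 = 14.333; σ = √14.333 = 3.786 days.
Z = (48 − 42) / 3.786 = 1.585
P(T ≤ 48) = Φ(1.585) ≈ 0.943

0.943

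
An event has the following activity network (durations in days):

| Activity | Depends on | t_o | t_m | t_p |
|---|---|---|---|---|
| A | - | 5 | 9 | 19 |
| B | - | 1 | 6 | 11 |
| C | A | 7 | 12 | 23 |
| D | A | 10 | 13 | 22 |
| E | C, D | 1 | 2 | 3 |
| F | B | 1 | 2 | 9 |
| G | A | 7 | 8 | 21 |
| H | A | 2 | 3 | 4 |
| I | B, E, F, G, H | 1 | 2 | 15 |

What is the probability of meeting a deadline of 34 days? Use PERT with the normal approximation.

te_A = (5 + 4·9 + 19)/6 = 60/6 = 10; σ²_A = ((19−5)/6)² = 5.444
te_B = (1 + 4·6 + 11)/6 = 36/6 = 6; σ²_B = ((11−1)/6)² = 2.778
te_C = (7 + 4·12 + 23)/6 = 78/6 = 13; σ²_C = ((23−7)/6)² = 7.111
te_D = (10 + 4·13 + 22)/6 = 84/6 = 14; σ²_D = ((22−10)/6)² = 4.000
te_E = (1 + 4·2 + 3)/6 = 12/6 = 2; σ²_E = ((3−1)/6)² = 0.111
te_F = (1 + 4·2 + 9)/6 = 18/6 = 3; σ²_F = ((9−1)/6)² = 1.778
te_G = (7 + 4·8 + 21)/6 = 60/6 = 10; σ²_G = ((21−7)/6)² = 5.444
te_H = (2 + 4·3 + 4)/6 = 18/6 = 3; σ²_H = ((4−2)/6)² = 0.111
te_I = (1 + 4·2 + 15)/6 = 24/6 = 4; σ²_I = ((15−1)/6)² = 5.444

Forward pass:
ES_A = 0; EF_A = 10
ES_B = 0; EF_B = 6
ES_C = 10; EF_C = 10+13 = 23
ES_D = 10; EF_D = 10+14 = 24
ES_E = max(EF_C=23, EF_D=24) = 24; EF_E = 24+2 = 26
ES_F = 6; EF_F = 6+3 = 9
ES_G = 10; EF_G = 10+10 = 20
ES_H = 10; EF_H = 10+3 = 13
ES_I = max(EF_B=6, EF_E=26, EF_F=9, EF_G=20, EF_H=13) = 26; EF_I = 26+4 = 30
Expected project duration μ = 30 days. Critical path: A → D → E → I.

Variance along critical path = 5.444 + 4.000 + 0.111 + 5.444 = 15.000; σ = √15.000 = 3.873 days.
Z = (34 − 30) / 3.873 = 1.033
P(T ≤ 34) = Φ(1.033) ≈ 0.849

0.849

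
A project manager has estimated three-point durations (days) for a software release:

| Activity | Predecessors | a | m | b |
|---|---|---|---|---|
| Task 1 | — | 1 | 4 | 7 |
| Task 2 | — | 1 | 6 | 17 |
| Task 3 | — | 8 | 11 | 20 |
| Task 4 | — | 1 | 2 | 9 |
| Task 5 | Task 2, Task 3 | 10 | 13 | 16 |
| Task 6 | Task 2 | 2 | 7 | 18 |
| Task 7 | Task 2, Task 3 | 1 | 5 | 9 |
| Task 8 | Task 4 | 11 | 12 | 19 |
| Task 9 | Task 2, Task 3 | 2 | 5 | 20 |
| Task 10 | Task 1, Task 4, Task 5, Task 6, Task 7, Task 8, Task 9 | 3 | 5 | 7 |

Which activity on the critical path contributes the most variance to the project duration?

te_Task 1 = (1 + 4·4 + 7)/6 = 24/6 = 4; σ²_Task 1 = ((7−1)/6)² = 1.000
te_Task 2 = (1 + 4·6 + 17)/6 = 42/6 = 7; σ²_Task 2 = ((17−1)/6)² = 7.111
te_Task 3 = (8 + 4·11 + 20)/6 = 72/6 = 12; σ²_Task 3 = ((20−8)/6)² = 4.000
te_Task 4 = (1 + 4·2 + 9)/6 = 18/6 = 3; σ²_Task 4 = ((9−1)/6)² = 1.778
te_Task 5 = (10 + 4·13 + 16)/6 = 78/6 = 13; σ²_Task 5 = ((16−10)/6)² = 1.000
te_Task 6 = (2 + 4·7 + 18)/6 = 48/6 = 8; σ²_Task 6 = ((18−2)/6)² = 7.111
te_Task 7 = (1 + 4·5 + 9)/6 = 30/6 = 5; σ²_Task 7 = ((9−1)/6)² = 1.778
te_Task 8 = (11 + 4·12 + 19)/6 = 78/6 = 13; σ²_Task 8 = ((19−11)/6)² = 1.778
te_Task 9 = (2 + 4·5 + 20)/6 = 42/6 = 7; σ²_Task 9 = ((20−2)/6)² = 9.000
te_Task 10 = (3 + 4·5 + 7)/6 = 30/6 = 5; σ²_Task 10 = ((7−3)/6)² = 0.444

Forward pass:
ES_Task 1 = 0; EF_Task 1 = 4
ES_Task 2 = 0; EF_Task 2 = 7
ES_Task 3 = 0; EF_Task 3 = 12
ES_Task 4 = 0; EF_Task 4 = 3
ES_Task 5 = max(EF_Task 2=7, EF_Task 3=12) = 12; EF_Task 5 = 12+13 = 25
ES_Task 6 = 7; EF_Task 6 = 7+8 = 15
ES_Task 7 = max(EF_Task 2=7, EF_Task 3=12) = 12; EF_Task 7 = 12+5 = 17
ES_Task 8 = 3; EF_Task 8 = 3+13 = 16
ES_Task 9 = max(EF_Task 2=7, EF_Task 3=12) = 12; EF_Task 9 = 12+7 = 19
ES_Task 10 = max(EF_Task 1=4, EF_Task 4=3, EF_Task 5=25, EF_Task 6=15, EF_Task 7=17, EF_Task 8=16, EF_Task 9=19) = 25; EF_Task 10 = 25+5 = 30
Expected project duration μ = 30 days. Critical path: Task 3 → Task 5 → Task 10.

Variances on critical path: σ²_Task 3=4.000, σ²_Task 5=1.000, σ²_Task 10=0.444.
Largest is σ²_Task 3 = 4.000.

Task 3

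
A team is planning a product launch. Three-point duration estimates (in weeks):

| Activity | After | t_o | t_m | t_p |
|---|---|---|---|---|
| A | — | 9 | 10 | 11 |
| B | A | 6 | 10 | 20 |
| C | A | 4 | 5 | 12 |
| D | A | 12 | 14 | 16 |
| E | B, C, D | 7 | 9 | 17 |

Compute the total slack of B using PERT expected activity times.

te_A = (9 + 4·10 + 11)/6 = 60/6 = 10
te_B = (6 + 4·10 + 20)/6 = 66/6 = 11
te_C = (4 + 4·5 + 12)/6 = 36/6 = 6
te_D = (12 + 4·14 + 16)/6 = 84/6 = 14
te_E = (7 + 4·9 + 17)/6 = 60/6 = 10

Forward pass:
ES_A = 0; EF_A = 10
ES_B = 10; EF_B = 10+11 = 21
ES_C = 10; EF_C = 10+6 = 16
ES_D = 10; EF_D = 10+14 = 24
ES_E = max(EF_B=21, EF_C=16, EF_D=24) = 24; EF_E = 24+10 = 34
Expected project duration μ = 34 weeks. Critical path: A → D → E.

Backward pass:
LF_E = 34; LS_E = 34−10 = 24
LF_D = LS_E = 24; LS_D = 24−14 = 10
LF_C = LS_E = 24; LS_C = 24−6 = 18
LF_B = LS_E = 24; LS_B = 24−11 = 13
LF_A = min(LS_B=13, LS_C=18, LS_D=10) = 10; LS_A = 10−10 = 0
Slack_B = LS_B − ES_B = 13 − 10 = 3

3 weeks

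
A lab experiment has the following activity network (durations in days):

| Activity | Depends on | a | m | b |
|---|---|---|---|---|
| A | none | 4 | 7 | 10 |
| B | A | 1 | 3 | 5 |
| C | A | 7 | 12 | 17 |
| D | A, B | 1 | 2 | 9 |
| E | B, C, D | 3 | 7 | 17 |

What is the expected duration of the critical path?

te_A = (4 + 4·7 + 10)/6 = 42/6 = 7
te_B = (1 + 4·3 + 5)/6 = 18/6 = 3
te_C = (7 + 4·12 + 17)/6 = 72/6 = 12
te_D = (1 + 4·2 + 9)/6 = 18/6 = 3
te_E = (3 + 4·7 + 17)/6 = 48/6 = 8

Forward pass:
ES_A = 0; EF_A = 7
ES_B = 7; EF_B = 7+3 = 10
ES_C = 7; EF_C = 7+12 = 19
ES_D = max(EF_A=7, EF_B=10) = 10; EF_D = 10+3 = 13
ES_E = max(EF_B=10, EF_C=19, EF_D=13) = 19; EF_E = 19+8 = 27
Expected project duration μ = 27 days. Critical path: A → C → E.

27 days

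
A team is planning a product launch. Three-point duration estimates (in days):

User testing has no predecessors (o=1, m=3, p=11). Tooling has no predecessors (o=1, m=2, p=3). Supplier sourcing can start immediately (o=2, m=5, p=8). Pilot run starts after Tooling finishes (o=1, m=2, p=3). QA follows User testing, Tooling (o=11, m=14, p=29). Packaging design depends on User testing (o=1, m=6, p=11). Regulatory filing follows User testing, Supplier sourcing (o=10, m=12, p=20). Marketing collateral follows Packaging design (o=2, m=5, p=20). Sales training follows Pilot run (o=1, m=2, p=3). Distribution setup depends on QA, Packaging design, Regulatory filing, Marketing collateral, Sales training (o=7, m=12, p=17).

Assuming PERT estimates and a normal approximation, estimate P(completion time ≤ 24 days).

0.018

te_User testing = (1 + 4·3 + 11)/6 = 24/6 = 4; σ²_User testing = ((11−1)/6)² = 2.778
te_Tooling = (1 + 4·2 + 3)/6 = 12/6 = 2; σ²_Tooling = ((3−1)/6)² = 0.111
te_Supplier sourcing = (2 + 4·5 + 8)/6 = 30/6 = 5; σ²_Supplier sourcing = ((8−2)/6)² = 1.000
te_Pilot run = (1 + 4·2 + 3)/6 = 12/6 = 2; σ²_Pilot run = ((3−1)/6)² = 0.111
te_QA = (11 + 4·14 + 29)/6 = 96/6 = 16; σ²_QA = ((29−11)/6)² = 9.000
te_Packaging design = (1 + 4·6 + 11)/6 = 36/6 = 6; σ²_Packaging design = ((11−1)/6)² = 2.778
te_Regulatory filing = (10 + 4·12 + 20)/6 = 78/6 = 13; σ²_Regulatory filing = ((20−10)/6)² = 2.778
te_Marketing collateral = (2 + 4·5 + 20)/6 = 42/6 = 7; σ²_Marketing collateral = ((20−2)/6)² = 9.000
te_Sales training = (1 + 4·2 + 3)/6 = 12/6 = 2; σ²_Sales training = ((3−1)/6)² = 0.111
te_Distribution setup = (7 + 4·12 + 17)/6 = 72/6 = 12; σ²_Distribution setup = ((17−7)/6)² = 2.778

Forward pass:
ES_User testing = 0; EF_User testing = 4
ES_Tooling = 0; EF_Tooling = 2
ES_Supplier sourcing = 0; EF_Supplier sourcing = 5
ES_Pilot run = 2; EF_Pilot run = 2+2 = 4
ES_QA = max(EF_User testing=4, EF_Tooling=2) = 4; EF_QA = 4+16 = 20
ES_Packaging design = 4; EF_Packaging design = 4+6 = 10
ES_Regulatory filing = max(EF_User testing=4, EF_Supplier sourcing=5) = 5; EF_Regulatory filing = 5+13 = 18
ES_Marketing collateral = 10; EF_Marketing collateral = 10+7 = 17
ES_Sales training = 4; EF_Sales training = 4+2 = 6
ES_Distribution setup = max(EF_QA=20, EF_Packaging design=10, EF_Regulatory filing=18, EF_Marketing collateral=17, EF_Sales training=6) = 20; EF_Distribution setup = 20+12 = 32
Expected project duration μ = 32 days. Critical path: User testing → QA → Distribution setup.

Variance along critical path = 2.778 + 9.000 + 2.778 = 14.556; σ = √14.556 = 3.815 days.
Z = (24 − 32) / 3.815 = -2.097
P(T ≤ 24) = Φ(-2.097) ≈ 0.018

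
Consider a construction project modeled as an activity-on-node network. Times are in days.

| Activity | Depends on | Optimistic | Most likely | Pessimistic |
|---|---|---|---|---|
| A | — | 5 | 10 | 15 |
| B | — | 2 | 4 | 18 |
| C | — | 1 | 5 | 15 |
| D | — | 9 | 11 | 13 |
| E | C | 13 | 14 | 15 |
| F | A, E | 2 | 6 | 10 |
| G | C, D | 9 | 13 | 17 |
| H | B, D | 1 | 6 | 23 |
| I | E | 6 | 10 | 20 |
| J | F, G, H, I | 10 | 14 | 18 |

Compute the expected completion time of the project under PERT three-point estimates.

te_A = (5 + 4·10 + 15)/6 = 60/6 = 10
te_B = (2 + 4·4 + 18)/6 = 36/6 = 6
te_C = (1 + 4·5 + 15)/6 = 36/6 = 6
te_D = (9 + 4·11 + 13)/6 = 66/6 = 11
te_E = (13 + 4·14 + 15)/6 = 84/6 = 14
te_F = (2 + 4·6 + 10)/6 = 36/6 = 6
te_G = (9 + 4·13 + 17)/6 = 78/6 = 13
te_H = (1 + 4·6 + 23)/6 = 48/6 = 8
te_I = (6 + 4·10 + 20)/6 = 66/6 = 11
te_J = (10 + 4·14 + 18)/6 = 84/6 = 14

Forward pass:
ES_A = 0; EF_A = 10
ES_B = 0; EF_B = 6
ES_C = 0; EF_C = 6
ES_D = 0; EF_D = 11
ES_E = 6; EF_E = 6+14 = 20
ES_F = max(EF_A=10, EF_E=20) = 20; EF_F = 20+6 = 26
ES_G = max(EF_C=6, EF_D=11) = 11; EF_G = 11+13 = 24
ES_H = max(EF_B=6, EF_D=11) = 11; EF_H = 11+8 = 19
ES_I = 20; EF_I = 20+11 = 31
ES_J = max(EF_F=26, EF_G=24, EF_H=19, EF_I=31) = 31; EF_J = 31+14 = 45
Expected project duration μ = 45 days. Critical path: C → E → I → J.

45 days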